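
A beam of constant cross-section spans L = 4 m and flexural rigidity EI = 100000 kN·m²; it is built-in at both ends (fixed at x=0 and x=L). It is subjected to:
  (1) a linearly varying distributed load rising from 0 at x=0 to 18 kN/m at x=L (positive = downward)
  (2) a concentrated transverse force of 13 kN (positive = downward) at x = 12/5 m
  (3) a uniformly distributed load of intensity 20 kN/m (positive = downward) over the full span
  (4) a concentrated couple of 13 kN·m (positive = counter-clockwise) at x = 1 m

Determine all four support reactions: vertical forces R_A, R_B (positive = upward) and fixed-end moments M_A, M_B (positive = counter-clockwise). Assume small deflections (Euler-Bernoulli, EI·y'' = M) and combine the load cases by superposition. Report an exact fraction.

Load 1 — triangular load w₀=18 kN/m (0→w₀ over full span):
  R_A = 3w₀L/20 = 3·18·4/20 = 54/5 kN
  M_A = w₀L²/30 = 18·4²/30 = 48/5 kN·m
  R_B = 7w₀L/20 = 7·18·4/20 = 126/5 kN
  M_B = -w₀L²/20 = -18·4²/20 = -72/5 kN·m
Load 2 — point force P=13 kN at a=12/5 m (b=L-a=8/5):
  R_A = Pb²(3a+b)/L³ = 13·(8/5)²·(3·(12/5)+(8/5))/4³ = 572/125 kN
  M_A = Pab²/L² = 13·(12/5)·(8/5)²/4² = 624/125 kN·m
  R_B = Pa²(a+3b)/L³ = 13·(12/5)²·((12/5)+3·(8/5))/4³ = 1053/125 kN
  M_B = -Pa²b/L² = -13·(12/5)²·(8/5)/4² = -936/125 kN·m
Load 3 — uniform load w=20 kN/m over full span:
  R_A = wL/2 = 20·4/2 = 40 kN
  M_A = wL²/12 = 20·4²/12 = 80/3 kN·m
  R_B = wL/2 = 20·4/2 = 40 kN
  M_B = -wL²/12 = -20·4²/12 = -80/3 kN·m
Load 4 — applied couple M₀=13 kN·m at a=1 m (b=L-a=3):
  R_A = 6M₀ab/L³ = 6·13·1·3/4³ = 117/32 kN
  M_A = M₀b(2a-b)/L² = 13·3·(2·1-3)/4² = -39/16 kN·m
  R_B = -6M₀ab/L³ = -6·13·1·3/4³ = -117/32 kN
  M_B = M₀a(2b-a)/L² = 13·1·(2·3-1)/4² = 65/16 kN·m
Superposition: R_A = 236129/4000 kN, M_A = 232927/6000 kN·m, R_B = 279871/4000 kN, M_B = -266953/6000 kN·m

R_A = 236129/4000 kN, M_A = 232927/6000 kN·m, R_B = 279871/4000 kN, M_B = -266953/6000 kN·m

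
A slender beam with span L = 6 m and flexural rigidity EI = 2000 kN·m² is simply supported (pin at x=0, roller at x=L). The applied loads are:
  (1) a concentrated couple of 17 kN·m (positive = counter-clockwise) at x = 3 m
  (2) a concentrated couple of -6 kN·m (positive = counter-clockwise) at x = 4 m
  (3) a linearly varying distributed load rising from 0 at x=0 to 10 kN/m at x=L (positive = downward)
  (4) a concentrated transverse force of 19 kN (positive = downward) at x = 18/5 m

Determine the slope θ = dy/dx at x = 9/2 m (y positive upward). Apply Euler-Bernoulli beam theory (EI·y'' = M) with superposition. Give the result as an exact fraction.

Load 1 — applied couple M₀=17 kN·m at a=3 m (b=L-a=3):
  θ_1 = (M₀x²/(2L)-M₀(x-a)+C₁)/EI  [x>a] with C₁=M₀(3b²-L²)/(6L)=-17/4 = (17·(9/2)²/(2·6)-17·((9/2)-3)+(-17/4))/2000 = -17/32000 rad
Load 2 — applied couple M₀=-6 kN·m at a=4 m (b=L-a=2):
  θ_2 = (M₀x²/(2L)-M₀(x-a)+C₁)/EI  [x>a] with C₁=M₀(3b²-L²)/(6L)=4 = ((-6)·(9/2)²/(2·6)-(-6)·((9/2)-4)+4)/2000 = -1/640 rad
Load 3 — triangular load w₀=10 kN/m (0→w₀ over full span):
  θ_3 = -w₀(7L⁴-30L²x²+15x⁴)/(360LEI) = -10·(7·6⁴-30·6²·(9/2)²+15·(9/2)⁴)/(360·6·2000) = 3939/256000 rad
Load 4 — point force P=19 kN at a=18/5 m (b=L-a=12/5):
  θ_4 = -Pa(2L²-6Lx+3x²+a²)/(6LEI)  [x>a] = -19·(18/5)·(2·6²-6·6·(9/2)+3·(9/2)²+(18/5)²)/(6·6·2000) = 30951/2000000 rad
Superposition: θ = Σ θ_i = 920591/32000000 rad ≈ 0.028768 rad

θ(9/2) = 920591/32000000 rad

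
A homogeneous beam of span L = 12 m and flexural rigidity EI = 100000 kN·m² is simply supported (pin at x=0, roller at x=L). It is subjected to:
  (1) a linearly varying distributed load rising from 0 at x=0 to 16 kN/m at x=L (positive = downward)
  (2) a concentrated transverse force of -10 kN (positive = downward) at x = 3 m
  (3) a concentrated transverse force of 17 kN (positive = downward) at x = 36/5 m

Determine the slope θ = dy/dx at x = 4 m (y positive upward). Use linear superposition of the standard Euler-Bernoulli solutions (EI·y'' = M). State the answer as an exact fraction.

Load 1 — triangular load w₀=16 kN/m (0→w₀ over full span):
  θ_1 = -w₀(7L⁴-30L²x²+15x⁴)/(360LEI) = -16·(7·12⁴-30·12²·4²+15·4⁴)/(360·12·100000) = -416/140625 rad
Load 2 — point force P=-10 kN at a=3 m (b=L-a=9):
  θ_2 = -Pa(2L²-6Lx+3x²+a²)/(6LEI)  [x>a] = -(-10)·3·(2·12²-6·12·4+3·4²+3²)/(6·12·100000) = 19/80000 rad
Load 3 — point force P=17 kN at a=36/5 m (b=L-a=24/5):
  θ_3 = -Pb(L²-b²-3x²)/(6LEI)  [x≤a] = -17·(24/5)·(12²-(24/5)²-3·4²)/(6·12·100000) = -323/390625 rad
Superposition: θ = Σ θ_i = -1596421/450000000 rad ≈ -0.003548 rad

θ(4) = -1596421/450000000 rad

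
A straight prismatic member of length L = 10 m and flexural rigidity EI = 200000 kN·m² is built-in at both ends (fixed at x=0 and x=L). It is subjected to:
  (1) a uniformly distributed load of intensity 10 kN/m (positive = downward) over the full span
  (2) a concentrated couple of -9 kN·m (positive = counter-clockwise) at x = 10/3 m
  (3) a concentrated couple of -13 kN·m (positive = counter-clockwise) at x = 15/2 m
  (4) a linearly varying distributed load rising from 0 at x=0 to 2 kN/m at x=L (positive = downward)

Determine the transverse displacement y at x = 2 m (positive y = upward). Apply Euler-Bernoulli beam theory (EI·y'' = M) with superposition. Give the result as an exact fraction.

y(2) = -66887/120000000 m

Load 1 — uniform load w=10 kN/m over full span:
  y_1 = -wx²(L-x)²/(24EI) = -10·2²·(10-2)²/(24·200000) = -1/1875 m
Load 2 — applied couple M₀=-9 kN·m at a=10/3 m (b=L-a=20/3):
  y_2 = (R_Ax³/6 - M_Ax²/2)/EI  [x≤a] with R_A=-6/5, M_A=0 = ((-6/5)·2³/6 - 0·2²/2)/200000 = -1/125000 m
Load 3 — applied couple M₀=-13 kN·m at a=15/2 m (b=L-a=5/2):
  y_3 = (R_Ax³/6 - M_Ax²/2)/EI  [x≤a] with R_A=-117/80, M_A=-65/16 = ((-117/80)·2³/6 - (-65/16)·2²/2)/200000 = 247/8000000 m
Load 4 — triangular load w₀=2 kN/m (0→w₀ over full span):
  y_4 = -w₀x²(L-x)²(x+2L)/(120LEI) = -2·2²·(10-2)²·(2+2·10)/(120·10·200000) = -11/234375 m
Superposition: y = Σ y_i = -66887/120000000 m ≈ -0.000557 m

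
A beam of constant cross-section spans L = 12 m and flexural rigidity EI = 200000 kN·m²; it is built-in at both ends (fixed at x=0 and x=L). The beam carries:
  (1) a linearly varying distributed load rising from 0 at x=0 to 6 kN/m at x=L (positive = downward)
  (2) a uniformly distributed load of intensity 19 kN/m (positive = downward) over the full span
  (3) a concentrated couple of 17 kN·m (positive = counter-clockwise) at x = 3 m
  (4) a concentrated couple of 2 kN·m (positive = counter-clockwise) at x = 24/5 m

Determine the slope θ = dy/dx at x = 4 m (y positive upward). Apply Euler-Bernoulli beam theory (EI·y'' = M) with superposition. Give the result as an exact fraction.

θ(4) = -11367/10000000 rad

Load 1 — triangular load w₀=6 kN/m (0→w₀ over full span):
  θ_1 = -w₀(2x(L-x)(L-2x)(x+2L)+x²(L-x)²)/(120LEI) = -6·(2·4·(12-4)·(12-2·4)·(4+2·12)+4²·(12-4)²)/(120·12·200000) = -8/46875 rad
Load 2 — uniform load w=19 kN/m over full span:
  θ_2 = -wx(L-x)(L-2x)/(12EI) = -19·4·(12-4)·(12-2·4)/(12·200000) = -19/18750 rad
Load 3 — applied couple M₀=17 kN·m at a=3 m (b=L-a=9):
  θ_3 = (R_Ax²/2 - M_Ax - M₀(x-a))/EI  [x>a] with R_A=51/32, M_A=-51/16 = ((51/32)·4²/2 - (-51/16)·4 - 17·(4-3))/200000 = 17/400000 rad
Load 4 — applied couple M₀=2 kN·m at a=24/5 m (b=L-a=36/5):
  θ_4 = (R_Ax²/2 - M_Ax)/EI  [x≤a] with R_A=6/25, M_A=6/25 = ((6/25)·4²/2 - (6/25)·4)/200000 = 3/625000 rad
Superposition: θ = Σ θ_i = -11367/10000000 rad ≈ -0.001137 rad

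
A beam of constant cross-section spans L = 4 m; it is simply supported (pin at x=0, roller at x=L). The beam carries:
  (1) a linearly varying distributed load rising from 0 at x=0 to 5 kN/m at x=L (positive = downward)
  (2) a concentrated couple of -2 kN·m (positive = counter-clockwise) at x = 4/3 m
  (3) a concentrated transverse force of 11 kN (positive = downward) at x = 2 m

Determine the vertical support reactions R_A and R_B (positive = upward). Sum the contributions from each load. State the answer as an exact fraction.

Load 1 — triangular load w₀=5 kN/m (0→w₀ over full span):
  R_A = w₀L/6 = 5·4/6 = 10/3 kN
  R_B = w₀L/3 = 5·4/3 = 20/3 kN
Load 2 — applied couple M₀=-2 kN·m at a=4/3 m (b=L-a=8/3):
  R_A = M₀/L = (-2)/4 = -1/2 kN
  R_B = -M₀/L = -(-2)/4 = 1/2 kN
Load 3 — point force P=11 kN at a=2 m (b=L-a=2):
  R_A = Pb/L = 11·2/4 = 11/2 kN
  R_B = Pa/L = 11·2/4 = 11/2 kN
Superposition: R_A = 25/3 kN, R_B = 38/3 kN

R_A = 25/3 kN, R_B = 38/3 kN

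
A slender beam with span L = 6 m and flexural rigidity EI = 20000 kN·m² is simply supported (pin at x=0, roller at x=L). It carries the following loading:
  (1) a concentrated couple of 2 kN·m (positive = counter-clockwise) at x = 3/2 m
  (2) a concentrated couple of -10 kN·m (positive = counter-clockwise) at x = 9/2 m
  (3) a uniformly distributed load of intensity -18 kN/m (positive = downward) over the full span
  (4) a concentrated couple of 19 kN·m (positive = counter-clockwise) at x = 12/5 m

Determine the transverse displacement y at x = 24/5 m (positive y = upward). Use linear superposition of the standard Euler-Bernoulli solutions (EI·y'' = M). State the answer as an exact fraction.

Load 1 — applied couple M₀=2 kN·m at a=3/2 m (b=L-a=9/2):
  y_1 = (M₀x³/(6L)-M₀(x-a)²/2+C₁x)/EI  [x>a] with C₁=M₀(3b²-L²)/(6L)=11/8 = (2·(24/5)³/(6·6)-2·((24/5)-(3/2))²/2+(11/8)·(24/5))/20000 = 927/10000000 m
Load 2 — applied couple M₀=-10 kN·m at a=9/2 m (b=L-a=3/2):
  y_2 = (M₀x³/(6L)-M₀(x-a)²/2+C₁x)/EI  [x>a] with C₁=M₀(3b²-L²)/(6L)=65/8 = ((-10)·(24/5)³/(6·6)-(-10)·((24/5)-(9/2))²/2+(65/8)·(24/5))/20000 = 873/2000000 m
Load 3 — uniform load w=-18 kN/m over full span:
  y_3 = -wx(L³-2Lx²+x³)/(24EI) = -(-18)·(24/5)·(6³-2·6·(24/5)²+(24/5)³)/(24·20000) = 7047/781250 m
Load 4 — applied couple M₀=19 kN·m at a=12/5 m (b=L-a=18/5):
  y_4 = (M₀x³/(6L)-M₀(x-a)²/2+C₁x)/EI  [x>a] with C₁=M₀(3b²-L²)/(6L)=38/25 = (19·(24/5)³/(6·6)-19·((24/5)-(12/5))²/2+(38/25)·(24/5))/20000 = 171/312500 m
Superposition: y = Σ y_i = 126207/12500000 m ≈ 0.010097 m

y(24/5) = 126207/12500000 m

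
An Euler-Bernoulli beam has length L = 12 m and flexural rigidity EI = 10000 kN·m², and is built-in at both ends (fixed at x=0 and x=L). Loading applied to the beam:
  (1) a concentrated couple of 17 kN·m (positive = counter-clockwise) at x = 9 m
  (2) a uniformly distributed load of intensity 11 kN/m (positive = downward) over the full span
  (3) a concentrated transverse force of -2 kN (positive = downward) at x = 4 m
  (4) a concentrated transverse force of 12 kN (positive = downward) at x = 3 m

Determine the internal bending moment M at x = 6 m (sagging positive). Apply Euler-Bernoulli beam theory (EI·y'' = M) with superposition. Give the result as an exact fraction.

Load 1 — applied couple M₀=17 kN·m at a=9 m (b=L-a=3):
  M_1 = R_Ax - M_A  [x≤a] with R_A=51/32, M_A=85/16 = (51/32)·6 - (85/16) = 17/4 kN·m
Load 2 — uniform load w=11 kN/m over full span:
  M_2 = wLx/2 - wL²/12 - wx²/2 = 11·12·6/2 - 11·12²/12 - 11·6²/2 = 66 kN·m
Load 3 — point force P=-2 kN at a=4 m (b=L-a=8):
  M_3 = Pa²(a+3b)(L-x)/L³ - Pa²b/L²  [x>a] = (-2)·4²·(4+3·8)·(12-6)/12³ - (-2)·4²·8/12² = -4/3 kN·m
Load 4 — point force P=12 kN at a=3 m (b=L-a=9):
  M_4 = Pa²(a+3b)(L-x)/L³ - Pa²b/L²  [x>a] = 12·3²·(3+3·9)·(12-6)/12³ - 12·3²·9/12² = 9/2 kN·m
Superposition: M = Σ M_i = 881/12 kN·m ≈ 73.416667 kN·m

M(6) = 881/12 kN·m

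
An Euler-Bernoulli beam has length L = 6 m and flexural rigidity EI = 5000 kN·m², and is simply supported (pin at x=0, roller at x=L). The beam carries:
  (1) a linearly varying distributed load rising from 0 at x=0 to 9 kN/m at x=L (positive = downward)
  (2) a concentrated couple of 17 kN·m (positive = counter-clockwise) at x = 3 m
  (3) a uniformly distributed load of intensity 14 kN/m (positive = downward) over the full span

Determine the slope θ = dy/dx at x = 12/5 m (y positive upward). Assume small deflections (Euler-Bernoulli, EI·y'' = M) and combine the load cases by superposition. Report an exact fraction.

θ(12/5) = -118349/12500000 rad

Load 1 — triangular load w₀=9 kN/m (0→w₀ over full span):
  θ_1 = -w₀(7L⁴-30L²x²+15x⁴)/(360LEI) = -9·(7·6⁴-30·6²·(12/5)²+15·(12/5)⁴)/(360·6·5000) = -8721/3125000 rad
Load 2 — applied couple M₀=17 kN·m at a=3 m (b=L-a=3):
  θ_2 = (M₀x²/(2L)+C₁)/EI  [x≤a] with C₁=M₀(3b²-L²)/(6L)=-17/4 = (17·(12/5)²/(2·6)+(-17/4))/5000 = 391/500000 rad
Load 3 — uniform load w=14 kN/m over full span:
  θ_3 = -w(L³-6Lx²+4x³)/(24EI) = -14·(6³-6·6·(12/5)²+4·(12/5)³)/(24·5000) = -2331/312500 rad
Superposition: θ = Σ θ_i = -118349/12500000 rad ≈ -0.009468 rad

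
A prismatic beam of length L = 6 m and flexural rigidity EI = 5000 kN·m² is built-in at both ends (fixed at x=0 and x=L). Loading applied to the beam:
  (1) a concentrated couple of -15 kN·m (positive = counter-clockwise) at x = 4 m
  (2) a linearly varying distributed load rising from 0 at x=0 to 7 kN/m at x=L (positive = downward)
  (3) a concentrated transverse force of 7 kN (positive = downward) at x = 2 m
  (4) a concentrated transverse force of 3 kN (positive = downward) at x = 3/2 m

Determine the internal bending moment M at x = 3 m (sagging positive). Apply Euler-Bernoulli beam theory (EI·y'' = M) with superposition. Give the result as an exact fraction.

M(3) = 151/48 kN·m

Load 1 — applied couple M₀=-15 kN·m at a=4 m (b=L-a=2):
  M_1 = R_Ax - M_A  [x≤a] with R_A=-10/3, M_A=-5 = (-10/3)·3 - (-5) = -5 kN·m
Load 2 — triangular load w₀=7 kN/m (0→w₀ over full span):
  M_2 = 3w₀Lx/20 - w₀L²/30 - w₀x³/(6L) = 3·7·6·3/20 - 7·6²/30 - 7·3³/(6·6) = 21/4 kN·m
Load 3 — point force P=7 kN at a=2 m (b=L-a=4):
  M_3 = Pa²(a+3b)(L-x)/L³ - Pa²b/L²  [x>a] = 7·2²·(2+3·4)·(6-3)/6³ - 7·2²·4/6² = 7/3 kN·m
Load 4 — point force P=3 kN at a=3/2 m (b=L-a=9/2):
  M_4 = Pa²(a+3b)(L-x)/L³ - Pa²b/L²  [x>a] = 3·(3/2)²·((3/2)+3·(9/2))·(6-3)/6³ - 3·(3/2)²·(9/2)/6² = 9/16 kN·m
Superposition: M = Σ M_i = 151/48 kN·m ≈ 3.145833 kN·m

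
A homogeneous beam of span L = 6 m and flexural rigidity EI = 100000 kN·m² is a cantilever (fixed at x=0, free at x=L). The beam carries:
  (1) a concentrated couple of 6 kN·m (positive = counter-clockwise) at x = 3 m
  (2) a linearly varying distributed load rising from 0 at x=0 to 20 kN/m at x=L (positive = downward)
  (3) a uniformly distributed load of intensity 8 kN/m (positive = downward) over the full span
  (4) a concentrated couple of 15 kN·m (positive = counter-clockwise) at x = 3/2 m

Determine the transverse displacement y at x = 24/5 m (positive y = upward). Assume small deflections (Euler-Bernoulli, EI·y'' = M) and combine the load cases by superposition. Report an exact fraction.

y(24/5) = -63255627/2500000000 m

Load 1 — applied couple M₀=6 kN·m at a=3 m (b=L-a=3):
  y_1 = M₀a(2x-a)/(2EI)  [x>a] = 6·3·(2·(24/5)-3)/(2·100000) = 297/500000 m
Load 2 — triangular load w₀=20 kN/m (0→w₀ over full span):
  y_2 = (w₀Lx³/12-w₀L²x²/6-w₀x⁵/(120L))/EI = (20·6·(24/5)³/12-20·6²·(24/5)²/6-20·(24/5)⁵/(120·6))/100000 = -168912/9765625 m
Load 3 — uniform load w=8 kN/m over full span:
  y_3 = -wx²(x²-4Lx+6L²)/(24EI) = -8·(24/5)²·((24/5)²-4·6·(24/5)+6·6²)/(24·100000) = -18576/1953125 m
Load 4 — applied couple M₀=15 kN·m at a=3/2 m (b=L-a=9/2):
  y_4 = M₀a(2x-a)/(2EI)  [x>a] = 15·(3/2)·(2·(24/5)-(3/2))/(2·100000) = 729/800000 m
Superposition: y = Σ y_i = -63255627/2500000000 m ≈ -0.025302 m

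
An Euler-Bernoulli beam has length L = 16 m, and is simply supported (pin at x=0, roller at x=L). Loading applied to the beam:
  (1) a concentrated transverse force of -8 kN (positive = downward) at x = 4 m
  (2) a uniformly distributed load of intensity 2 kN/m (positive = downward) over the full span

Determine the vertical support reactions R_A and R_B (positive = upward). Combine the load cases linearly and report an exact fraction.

R_A = 10 kN, R_B = 14 kN

Load 1 — point force P=-8 kN at a=4 m (b=L-a=12):
  R_A = Pb/L = (-8)·12/16 = -6 kN
  R_B = Pa/L = (-8)·4/16 = -2 kN
Load 2 — uniform load w=2 kN/m over full span:
  R_A = wL/2 = 2·16/2 = 16 kN
  R_B = wL/2 = 2·16/2 = 16 kN
Superposition: R_A = 10 kN, R_B = 14 kN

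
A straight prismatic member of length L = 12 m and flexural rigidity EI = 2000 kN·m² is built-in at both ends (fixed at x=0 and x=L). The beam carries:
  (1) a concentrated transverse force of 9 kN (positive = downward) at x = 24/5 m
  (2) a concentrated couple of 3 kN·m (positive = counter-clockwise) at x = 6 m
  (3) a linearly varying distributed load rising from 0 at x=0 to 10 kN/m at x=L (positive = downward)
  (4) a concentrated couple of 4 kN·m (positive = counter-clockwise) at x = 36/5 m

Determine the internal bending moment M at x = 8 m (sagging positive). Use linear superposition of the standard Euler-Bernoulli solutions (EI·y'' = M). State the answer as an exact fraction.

M(8) = 112513/4500 kN·m

Load 1 — point force P=9 kN at a=24/5 m (b=L-a=36/5):
  M_1 = Pa²(a+3b)(L-x)/L³ - Pa²b/L²  [x>a] = 9·(24/5)²·((24/5)+3·(36/5))·(12-8)/12³ - 9·(24/5)²·(36/5)/12² = 288/125 kN·m
Load 2 — applied couple M₀=3 kN·m at a=6 m (b=L-a=6):
  M_2 = R_Ax - M_A - M₀  [x>a] with R_A=3/8, M_A=3/4 = (3/8)·8 - (3/4) - 3 = -3/4 kN·m
Load 3 — triangular load w₀=10 kN/m (0→w₀ over full span):
  M_3 = 3w₀Lx/20 - w₀L²/30 - w₀x³/(6L) = 3·10·12·8/20 - 10·12²/30 - 10·8³/(6·12) = 224/9 kN·m
Load 4 — applied couple M₀=4 kN·m at a=36/5 m (b=L-a=24/5):
  M_4 = R_Ax - M_A - M₀  [x>a] with R_A=12/25, M_A=32/25 = (12/25)·8 - (32/25) - 4 = -36/25 kN·m
Superposition: M = Σ M_i = 112513/4500 kN·m ≈ 25.002889 kN·m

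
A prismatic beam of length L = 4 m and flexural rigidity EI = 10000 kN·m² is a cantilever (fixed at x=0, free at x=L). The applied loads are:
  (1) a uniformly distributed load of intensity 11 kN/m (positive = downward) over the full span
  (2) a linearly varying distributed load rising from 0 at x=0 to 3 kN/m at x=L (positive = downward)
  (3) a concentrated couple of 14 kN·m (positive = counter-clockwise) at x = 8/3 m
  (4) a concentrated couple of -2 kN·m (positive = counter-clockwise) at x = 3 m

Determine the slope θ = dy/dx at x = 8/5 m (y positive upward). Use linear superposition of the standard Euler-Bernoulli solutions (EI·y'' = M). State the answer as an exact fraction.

Load 1 — uniform load w=11 kN/m over full span:
  θ_1 = -wx(x²-3Lx+3L²)/(6EI) = -11·(8/5)·((8/5)²-3·4·(8/5)+3·4²)/(6·10000) = -2156/234375 rad
Load 2 — triangular load w₀=3 kN/m (0→w₀ over full span):
  θ_2 = (w₀Lx²/4-w₀L²x/3-w₀x⁴/(24L))/EI = (3·4·(8/5)²/4-3·4²·(8/5)/3-3·(8/5)⁴/(24·4))/10000 = -708/390625 rad
Load 3 — applied couple M₀=14 kN·m at a=8/3 m (b=L-a=4/3):
  θ_3 = M₀x/EI  [x≤a] = 14·(8/5)/10000 = 7/3125 rad
Load 4 — applied couple M₀=-2 kN·m at a=3 m (b=L-a=1):
  θ_4 = M₀x/EI  [x≤a] = (-2)·(8/5)/10000 = -1/3125 rad
Superposition: θ = Σ θ_i = -10654/1171875 rad ≈ -0.009091 rad

θ(8/5) = -10654/1171875 rad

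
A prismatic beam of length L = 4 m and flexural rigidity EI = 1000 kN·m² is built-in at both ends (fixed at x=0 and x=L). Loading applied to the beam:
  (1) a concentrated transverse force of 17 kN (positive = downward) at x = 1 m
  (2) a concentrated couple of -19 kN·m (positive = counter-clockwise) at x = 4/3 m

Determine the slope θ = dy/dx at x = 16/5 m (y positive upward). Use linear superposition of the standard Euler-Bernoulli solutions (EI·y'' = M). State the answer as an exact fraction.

θ(16/5) = 237/50000 rad

Load 1 — point force P=17 kN at a=1 m (b=L-a=3):
  θ_1 = Pa²(L-x)(2bL-(3b+a)(L-x))/(2L³EI)  [x>a] = 17·1²·(4-(16/5))·(2·3·4-(3·3+1)·(4-(16/5)))/(2·4³·1000) = 17/10000 rad
Load 2 — applied couple M₀=-19 kN·m at a=4/3 m (b=L-a=8/3):
  θ_2 = (R_Ax²/2 - M_Ax - M₀(x-a))/EI  [x>a] with R_A=-19/3, M_A=0 = ((-19/3)·(16/5)²/2 - 0·(16/5) - (-19)·((16/5)-(4/3)))/1000 = 19/6250 rad
Superposition: θ = Σ θ_i = 237/50000 rad ≈ 0.004740 rad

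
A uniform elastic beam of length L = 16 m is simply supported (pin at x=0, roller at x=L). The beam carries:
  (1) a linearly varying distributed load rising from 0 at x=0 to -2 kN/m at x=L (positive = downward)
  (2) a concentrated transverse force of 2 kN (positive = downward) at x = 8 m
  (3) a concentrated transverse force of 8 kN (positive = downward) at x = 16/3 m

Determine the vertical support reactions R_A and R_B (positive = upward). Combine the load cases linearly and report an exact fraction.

R_A = 1 kN, R_B = -7 kN

Load 1 — triangular load w₀=-2 kN/m (0→w₀ over full span):
  R_A = w₀L/6 = (-2)·16/6 = -16/3 kN
  R_B = w₀L/3 = (-2)·16/3 = -32/3 kN
Load 2 — point force P=2 kN at a=8 m (b=L-a=8):
  R_A = Pb/L = 2·8/16 = 1 kN
  R_B = Pa/L = 2·8/16 = 1 kN
Load 3 — point force P=8 kN at a=16/3 m (b=L-a=32/3):
  R_A = Pb/L = 8·(32/3)/16 = 16/3 kN
  R_B = Pa/L = 8·(16/3)/16 = 8/3 kN
Superposition: R_A = 1 kN, R_B = -7 kN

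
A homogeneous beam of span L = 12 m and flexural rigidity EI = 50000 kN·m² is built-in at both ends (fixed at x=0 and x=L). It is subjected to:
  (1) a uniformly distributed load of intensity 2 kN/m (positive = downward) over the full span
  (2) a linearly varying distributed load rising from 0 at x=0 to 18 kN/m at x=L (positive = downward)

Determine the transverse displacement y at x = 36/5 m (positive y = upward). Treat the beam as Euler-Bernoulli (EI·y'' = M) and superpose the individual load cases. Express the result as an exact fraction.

Load 1 — uniform load w=2 kN/m over full span:
  y_1 = -wx²(L-x)²/(24EI) = -2·(36/5)²·(12-(36/5))²/(24·50000) = -3888/1953125 m
Load 2 — triangular load w₀=18 kN/m (0→w₀ over full span):
  y_2 = -w₀x²(L-x)²(x+2L)/(120LEI) = -18·(36/5)²·(12-(36/5))²·((36/5)+2·12)/(120·12·50000) = -454896/48828125 m
Superposition: y = Σ y_i = -552096/48828125 m ≈ -0.011307 m

y(36/5) = -552096/48828125 m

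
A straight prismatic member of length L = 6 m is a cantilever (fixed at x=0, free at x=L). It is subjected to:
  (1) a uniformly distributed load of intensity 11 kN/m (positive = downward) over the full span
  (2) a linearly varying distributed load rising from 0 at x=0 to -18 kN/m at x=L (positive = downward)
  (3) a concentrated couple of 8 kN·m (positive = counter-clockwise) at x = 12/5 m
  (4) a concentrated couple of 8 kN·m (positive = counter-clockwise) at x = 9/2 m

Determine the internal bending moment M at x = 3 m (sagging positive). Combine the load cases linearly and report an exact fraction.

Load 1 — uniform load w=11 kN/m over full span:
  M_1 = -w(L-x)²/2 = -11·(6-3)²/2 = -99/2 kN·m
Load 2 — triangular load w₀=-18 kN/m (0→w₀ over full span):
  M_2 = w₀Lx/2 - w₀L²/3 - w₀x³/(6L) = (-18)·6·3/2 - (-18)·6²/3 - (-18)·3³/(6·6) = 135/2 kN·m
Load 3 — applied couple M₀=8 kN·m at a=12/5 m (b=L-a=18/5):
  M_3 = 0  [x>a] = 0 kN·m
Load 4 — applied couple M₀=8 kN·m at a=9/2 m (b=L-a=3/2):
  M_4 = M₀  [x≤a] = 8 = 8 kN·m
Superposition: M = Σ M_i = 26 kN·m ≈ 26.000000 kN·m

M(3) = 26 kN·m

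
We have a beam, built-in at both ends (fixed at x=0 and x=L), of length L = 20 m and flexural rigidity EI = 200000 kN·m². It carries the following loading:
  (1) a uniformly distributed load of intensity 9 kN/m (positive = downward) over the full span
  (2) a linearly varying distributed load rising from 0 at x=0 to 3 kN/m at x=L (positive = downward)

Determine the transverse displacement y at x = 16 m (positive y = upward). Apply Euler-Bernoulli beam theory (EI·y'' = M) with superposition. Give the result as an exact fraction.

y(16) = -712/78125 m

Load 1 — uniform load w=9 kN/m over full span:
  y_1 = -wx²(L-x)²/(24EI) = -9·16²·(20-16)²/(24·200000) = -24/3125 m
Load 2 — triangular load w₀=3 kN/m (0→w₀ over full span):
  y_2 = -w₀x²(L-x)²(x+2L)/(120LEI) = -3·16²·(20-16)²·(16+2·20)/(120·20·200000) = -112/78125 m
Superposition: y = Σ y_i = -712/78125 m ≈ -0.009114 m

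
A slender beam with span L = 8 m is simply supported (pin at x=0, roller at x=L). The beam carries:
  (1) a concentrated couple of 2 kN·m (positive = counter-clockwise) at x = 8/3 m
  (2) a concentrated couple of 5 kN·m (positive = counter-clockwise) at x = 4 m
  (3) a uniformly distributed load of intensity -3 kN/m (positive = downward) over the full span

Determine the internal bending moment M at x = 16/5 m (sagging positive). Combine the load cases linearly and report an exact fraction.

Load 1 — applied couple M₀=2 kN·m at a=8/3 m (b=L-a=16/3):
  M_1 = M₀x/L - M₀  [x>a] = 2·(16/5)/8 - 2 = -6/5 kN·m
Load 2 — applied couple M₀=5 kN·m at a=4 m (b=L-a=4):
  M_2 = M₀x/L  [x≤a] = 5·(16/5)/8 = 2 kN·m
Load 3 — uniform load w=-3 kN/m over full span:
  M_3 = wx(L-x)/2 = (-3)·(16/5)·(8-(16/5))/2 = -576/25 kN·m
Superposition: M = Σ M_i = -556/25 kN·m ≈ -22.240000 kN·m

M(16/5) = -556/25 kN·m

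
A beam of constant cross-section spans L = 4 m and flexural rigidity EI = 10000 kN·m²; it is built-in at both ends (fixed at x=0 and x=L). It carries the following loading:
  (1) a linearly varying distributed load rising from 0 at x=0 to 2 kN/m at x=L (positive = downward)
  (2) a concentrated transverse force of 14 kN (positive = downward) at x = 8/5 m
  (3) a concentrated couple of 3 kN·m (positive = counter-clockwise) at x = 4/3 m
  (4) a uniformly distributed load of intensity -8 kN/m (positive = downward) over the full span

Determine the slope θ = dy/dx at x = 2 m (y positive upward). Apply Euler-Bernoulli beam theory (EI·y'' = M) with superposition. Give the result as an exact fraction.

Load 1 — triangular load w₀=2 kN/m (0→w₀ over full span):
  θ_1 = -w₀(2x(L-x)(L-2x)(x+2L)+x²(L-x)²)/(120LEI) = -2·(2·2·(4-2)·(4-2·2)·(2+2·4)+2²·(4-2)²)/(120·4·10000) = -1/150000 rad
Load 2 — point force P=14 kN at a=8/5 m (b=L-a=12/5):
  θ_2 = Pa²(L-x)(2bL-(3b+a)(L-x))/(2L³EI)  [x>a] = 14·(8/5)²·(4-2)·(2·(12/5)·4-(3·(12/5)+(8/5))·(4-2))/(2·4³·10000) = 7/78125 rad
Load 3 — applied couple M₀=3 kN·m at a=4/3 m (b=L-a=8/3):
  θ_3 = (R_Ax²/2 - M_Ax - M₀(x-a))/EI  [x>a] with R_A=1, M_A=0 = (1·2²/2 - 0·2 - 3·(2-(4/3)))/10000 = 0 rad
Load 4 — uniform load w=-8 kN/m over full span:
  θ_4 = -wx(L-x)(L-2x)/(12EI) = -(-8)·2·(4-2)·(4-2·2)/(12·10000) = 0 rad
Superposition: θ = Σ θ_i = 311/3750000 rad ≈ 0.000083 rad

θ(2) = 311/3750000 rad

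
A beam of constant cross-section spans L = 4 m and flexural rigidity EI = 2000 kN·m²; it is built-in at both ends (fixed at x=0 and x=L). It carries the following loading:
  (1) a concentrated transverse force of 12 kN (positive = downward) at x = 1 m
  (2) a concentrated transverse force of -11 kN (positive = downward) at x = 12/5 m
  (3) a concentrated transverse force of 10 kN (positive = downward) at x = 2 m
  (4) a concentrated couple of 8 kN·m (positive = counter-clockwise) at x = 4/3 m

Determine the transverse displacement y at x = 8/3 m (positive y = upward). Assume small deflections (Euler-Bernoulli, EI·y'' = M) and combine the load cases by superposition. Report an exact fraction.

Load 1 — point force P=12 kN at a=1 m (b=L-a=3):
  y_1 = -Pa²(L-x)²(3bL-(3b+a)(L-x))/(6L³EI)  [x>a] = -12·1²·(4-(8/3))²·(3·3·4-(3·3+1)·(4-(8/3)))/(6·4³·2000) = -17/27000 m
Load 2 — point force P=-11 kN at a=12/5 m (b=L-a=8/5):
  y_2 = -Pa²(L-x)²(3bL-(3b+a)(L-x))/(6L³EI)  [x>a] = -(-11)·(12/5)²·(4-(8/3))²·(3·(8/5)·4-(3·(8/5)+(12/5))·(4-(8/3)))/(6·4³·2000) = 22/15625 m
Load 3 — point force P=10 kN at a=2 m (b=L-a=2):
  y_3 = -Pa²(L-x)²(3bL-(3b+a)(L-x))/(6L³EI)  [x>a] = -10·2²·(4-(8/3))²·(3·2·4-(3·2+2)·(4-(8/3)))/(6·4³·2000) = -1/810 m
Load 4 — applied couple M₀=8 kN·m at a=4/3 m (b=L-a=8/3):
  y_4 = (R_Ax³/6 - M_Ax²/2 - M₀(x-a)²/2)/EI  [x>a] with R_A=8/3, M_A=0 = ((8/3)·(8/3)³/6 - 0·(8/3)²/2 - 8·((8/3)-(4/3))²/2)/2000 = 4/6075 m
Superposition: y = Σ y_i = 6143/30375000 m ≈ 0.000202 m

y(8/3) = 6143/30375000 m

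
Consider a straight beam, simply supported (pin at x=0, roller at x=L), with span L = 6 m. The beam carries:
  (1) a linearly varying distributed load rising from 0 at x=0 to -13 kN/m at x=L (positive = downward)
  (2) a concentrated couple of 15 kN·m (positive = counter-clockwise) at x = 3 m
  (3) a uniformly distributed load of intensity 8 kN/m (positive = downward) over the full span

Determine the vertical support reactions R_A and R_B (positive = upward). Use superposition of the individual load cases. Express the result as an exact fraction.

R_A = 27/2 kN, R_B = -9/2 kN

Load 1 — triangular load w₀=-13 kN/m (0→w₀ over full span):
  R_A = w₀L/6 = (-13)·6/6 = -13 kN
  R_B = w₀L/3 = (-13)·6/3 = -26 kN
Load 2 — applied couple M₀=15 kN·m at a=3 m (b=L-a=3):
  R_A = M₀/L = 15/6 = 5/2 kN
  R_B = -M₀/L = -15/6 = -5/2 kN
Load 3 — uniform load w=8 kN/m over full span:
  R_A = wL/2 = 8·6/2 = 24 kN
  R_B = wL/2 = 8·6/2 = 24 kN
Superposition: R_A = 27/2 kN, R_B = -9/2 kN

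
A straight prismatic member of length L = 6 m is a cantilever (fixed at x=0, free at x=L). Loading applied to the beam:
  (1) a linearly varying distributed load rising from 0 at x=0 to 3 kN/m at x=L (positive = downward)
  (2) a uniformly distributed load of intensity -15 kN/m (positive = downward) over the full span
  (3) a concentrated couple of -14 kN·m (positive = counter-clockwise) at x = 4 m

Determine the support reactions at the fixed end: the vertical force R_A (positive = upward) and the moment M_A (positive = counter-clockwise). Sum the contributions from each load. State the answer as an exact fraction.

Load 1 — triangular load w₀=3 kN/m (0→w₀ over full span):
  R_A = w₀L/2 = 3·6/2 = 9 kN
  M_A = w₀L²/3 = 3·6²/3 = 36 kN·m
Load 2 — uniform load w=-15 kN/m over full span:
  R_A = wL = (-15)·6 = -90 kN
  M_A = wL²/2 = (-15)·6²/2 = -270 kN·m
Load 3 — applied couple M₀=-14 kN·m at a=4 m (b=L-a=2):
  R_A = 0 kN
  M_A = -M₀ = -(-14) = 14 kN·m
Superposition: R_A = -81 kN, M_A = -220 kN·m

R_A = -81 kN, M_A = -220 kN·m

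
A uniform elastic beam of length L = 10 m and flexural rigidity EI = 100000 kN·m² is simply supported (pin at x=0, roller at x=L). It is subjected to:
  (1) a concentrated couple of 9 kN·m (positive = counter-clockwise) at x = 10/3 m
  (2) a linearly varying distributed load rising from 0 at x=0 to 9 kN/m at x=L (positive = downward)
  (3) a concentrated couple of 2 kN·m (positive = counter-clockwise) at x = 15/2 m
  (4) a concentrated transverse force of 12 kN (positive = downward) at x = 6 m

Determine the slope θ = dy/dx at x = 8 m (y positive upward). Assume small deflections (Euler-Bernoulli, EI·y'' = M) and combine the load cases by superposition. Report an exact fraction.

Load 1 — applied couple M₀=9 kN·m at a=10/3 m (b=L-a=20/3):
  θ_1 = (M₀x²/(2L)-M₀(x-a)+C₁)/EI  [x>a] with C₁=M₀(3b²-L²)/(6L)=5 = (9·8²/(2·10)-9·(8-(10/3))+5)/100000 = -41/500000 rad
Load 2 — triangular load w₀=9 kN/m (0→w₀ over full span):
  θ_2 = -w₀(7L⁴-30L²x²+15x⁴)/(360LEI) = -9·(7·10⁴-30·10²·8²+15·8⁴)/(360·10·100000) = 757/500000 rad
Load 3 — applied couple M₀=2 kN·m at a=15/2 m (b=L-a=5/2):
  θ_3 = (M₀x²/(2L)-M₀(x-a)+C₁)/EI  [x>a] with C₁=M₀(3b²-L²)/(6L)=-65/24 = (2·8²/(2·10)-2·(8-(15/2))+(-65/24))/100000 = 323/12000000 rad
Load 4 — point force P=12 kN at a=6 m (b=L-a=4):
  θ_4 = -Pa(2L²-6Lx+3x²+a²)/(6LEI)  [x>a] = -12·6·(2·10²-6·10·8+3·8²+6²)/(6·10·100000) = 39/62500 rad
Superposition: θ = Σ θ_i = 4999/2400000 rad ≈ 0.002083 rad

θ(8) = 4999/2400000 rad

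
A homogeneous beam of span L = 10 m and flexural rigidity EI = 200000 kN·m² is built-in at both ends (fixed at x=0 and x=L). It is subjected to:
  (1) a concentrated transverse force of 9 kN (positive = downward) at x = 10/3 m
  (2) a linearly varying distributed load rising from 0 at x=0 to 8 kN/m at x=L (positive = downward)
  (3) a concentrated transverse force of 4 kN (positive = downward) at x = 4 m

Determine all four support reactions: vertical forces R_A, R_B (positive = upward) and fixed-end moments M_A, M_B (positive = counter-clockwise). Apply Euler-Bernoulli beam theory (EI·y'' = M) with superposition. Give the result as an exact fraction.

R_A = 7972/375 kN, M_A = 1144/25 kN·m, R_B = 11903/375 kN, M_B = -3788/75 kN·m

Load 1 — point force P=9 kN at a=10/3 m (b=L-a=20/3):
  R_A = Pb²(3a+b)/L³ = 9·(20/3)²·(3·(10/3)+(20/3))/10³ = 20/3 kN
  M_A = Pab²/L² = 9·(10/3)·(20/3)²/10² = 40/3 kN·m
  R_B = Pa²(a+3b)/L³ = 9·(10/3)²·((10/3)+3·(20/3))/10³ = 7/3 kN
  M_B = -Pa²b/L² = -9·(10/3)²·(20/3)/10² = -20/3 kN·m
Load 2 — triangular load w₀=8 kN/m (0→w₀ over full span):
  R_A = 3w₀L/20 = 3·8·10/20 = 12 kN
  M_A = w₀L²/30 = 8·10²/30 = 80/3 kN·m
  R_B = 7w₀L/20 = 7·8·10/20 = 28 kN
  M_B = -w₀L²/20 = -8·10²/20 = -40 kN·m
Load 3 — point force P=4 kN at a=4 m (b=L-a=6):
  R_A = Pb²(3a+b)/L³ = 4·6²·(3·4+6)/10³ = 324/125 kN
  M_A = Pab²/L² = 4·4·6²/10² = 144/25 kN·m
  R_B = Pa²(a+3b)/L³ = 4·4²·(4+3·6)/10³ = 176/125 kN
  M_B = -Pa²b/L² = -4·4²·6/10² = -96/25 kN·m
Superposition: R_A = 7972/375 kN, M_A = 1144/25 kN·m, R_B = 11903/375 kN, M_B = -3788/75 kN·m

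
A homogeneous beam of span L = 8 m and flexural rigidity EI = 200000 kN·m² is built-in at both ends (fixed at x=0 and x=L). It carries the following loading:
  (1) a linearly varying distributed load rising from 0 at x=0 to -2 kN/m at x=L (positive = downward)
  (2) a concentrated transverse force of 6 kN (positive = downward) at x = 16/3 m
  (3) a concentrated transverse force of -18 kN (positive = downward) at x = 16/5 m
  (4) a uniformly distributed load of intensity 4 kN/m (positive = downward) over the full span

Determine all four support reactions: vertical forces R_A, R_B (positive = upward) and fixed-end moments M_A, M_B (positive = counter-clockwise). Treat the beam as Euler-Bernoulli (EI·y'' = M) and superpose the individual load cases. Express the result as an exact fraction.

Load 1 — triangular load w₀=-2 kN/m (0→w₀ over full span):
  R_A = 3w₀L/20 = 3·(-2)·8/20 = -12/5 kN
  M_A = w₀L²/30 = (-2)·8²/30 = -64/15 kN·m
  R_B = 7w₀L/20 = 7·(-2)·8/20 = -28/5 kN
  M_B = -w₀L²/20 = -(-2)·8²/20 = 32/5 kN·m
Load 2 — point force P=6 kN at a=16/3 m (b=L-a=8/3):
  R_A = Pb²(3a+b)/L³ = 6·(8/3)²·(3·(16/3)+(8/3))/8³ = 14/9 kN
  M_A = Pab²/L² = 6·(16/3)·(8/3)²/8² = 32/9 kN·m
  R_B = Pa²(a+3b)/L³ = 6·(16/3)²·((16/3)+3·(8/3))/8³ = 40/9 kN
  M_B = -Pa²b/L² = -6·(16/3)²·(8/3)/8² = -64/9 kN·m
Load 3 — point force P=-18 kN at a=16/5 m (b=L-a=24/5):
  R_A = Pb²(3a+b)/L³ = (-18)·(24/5)²·(3·(16/5)+(24/5))/8³ = -1458/125 kN
  M_A = Pab²/L² = (-18)·(16/5)·(24/5)²/8² = -2592/125 kN·m
  R_B = Pa²(a+3b)/L³ = (-18)·(16/5)²·((16/5)+3·(24/5))/8³ = -792/125 kN
  M_B = -Pa²b/L² = -(-18)·(16/5)²·(24/5)/8² = 1728/125 kN·m
Load 4 — uniform load w=4 kN/m over full span:
  R_A = wL/2 = 4·8/2 = 16 kN
  M_A = wL²/12 = 4·8²/12 = 64/3 kN·m
  R_B = wL/2 = 4·8/2 = 16 kN
  M_B = -wL²/12 = -4·8²/12 = -64/3 kN·m
Superposition: R_A = 3928/1125 kN, M_A = -128/1125 kN·m, R_B = 9572/1125 kN, M_B = -9248/1125 kN·m

R_A = 3928/1125 kN, M_A = -128/1125 kN·m, R_B = 9572/1125 kN, M_B = -9248/1125 kN·m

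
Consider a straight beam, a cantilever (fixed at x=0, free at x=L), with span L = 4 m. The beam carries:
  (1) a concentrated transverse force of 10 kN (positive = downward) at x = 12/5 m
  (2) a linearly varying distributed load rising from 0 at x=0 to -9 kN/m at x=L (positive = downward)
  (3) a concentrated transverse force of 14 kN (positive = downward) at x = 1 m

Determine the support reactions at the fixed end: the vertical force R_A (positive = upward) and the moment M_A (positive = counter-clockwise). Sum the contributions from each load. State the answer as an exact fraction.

Load 1 — point force P=10 kN at a=12/5 m (b=L-a=8/5):
  R_A = P = 10 kN
  M_A = Pa = 10·(12/5) = 24 kN·m
Load 2 — triangular load w₀=-9 kN/m (0→w₀ over full span):
  R_A = w₀L/2 = (-9)·4/2 = -18 kN
  M_A = w₀L²/3 = (-9)·4²/3 = -48 kN·m
Load 3 — point force P=14 kN at a=1 m (b=L-a=3):
  R_A = P = 14 kN
  M_A = Pa = 14·1 = 14 kN·m
Superposition: R_A = 6 kN, M_A = -10 kN·m

R_A = 6 kN, M_A = -10 kN·m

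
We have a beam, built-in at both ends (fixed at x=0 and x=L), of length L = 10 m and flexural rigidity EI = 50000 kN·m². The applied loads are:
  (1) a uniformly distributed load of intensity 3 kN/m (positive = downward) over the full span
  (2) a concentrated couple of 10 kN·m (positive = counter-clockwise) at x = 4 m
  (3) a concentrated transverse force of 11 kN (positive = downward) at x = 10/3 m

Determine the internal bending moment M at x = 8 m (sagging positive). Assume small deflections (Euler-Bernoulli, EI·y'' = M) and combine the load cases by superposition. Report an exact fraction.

Load 1 — uniform load w=3 kN/m over full span:
  M_1 = wLx/2 - wL²/12 - wx²/2 = 3·10·8/2 - 3·10²/12 - 3·8²/2 = -1 kN·m
Load 2 — applied couple M₀=10 kN·m at a=4 m (b=L-a=6):
  M_2 = R_Ax - M_A - M₀  [x>a] with R_A=36/25, M_A=6/5 = (36/25)·8 - (6/5) - 10 = 8/25 kN·m
Load 3 — point force P=11 kN at a=10/3 m (b=L-a=20/3):
  M_3 = Pa²(a+3b)(L-x)/L³ - Pa²b/L²  [x>a] = 11·(10/3)²·((10/3)+3·(20/3))·(10-8)/10³ - 11·(10/3)²·(20/3)/10² = -22/9 kN·m
Superposition: M = Σ M_i = -703/225 kN·m ≈ -3.124444 kN·m

M(8) = -703/225 kN·m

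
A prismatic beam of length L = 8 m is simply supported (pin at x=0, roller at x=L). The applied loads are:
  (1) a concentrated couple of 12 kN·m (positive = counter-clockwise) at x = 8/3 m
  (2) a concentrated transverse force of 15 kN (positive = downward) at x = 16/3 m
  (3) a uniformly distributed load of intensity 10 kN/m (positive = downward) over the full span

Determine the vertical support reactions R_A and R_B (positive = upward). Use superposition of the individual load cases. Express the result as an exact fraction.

Load 1 — applied couple M₀=12 kN·m at a=8/3 m (b=L-a=16/3):
  R_A = M₀/L = 12/8 = 3/2 kN
  R_B = -M₀/L = -12/8 = -3/2 kN
Load 2 — point force P=15 kN at a=16/3 m (b=L-a=8/3):
  R_A = Pb/L = 15·(8/3)/8 = 5 kN
  R_B = Pa/L = 15·(16/3)/8 = 10 kN
Load 3 — uniform load w=10 kN/m over full span:
  R_A = wL/2 = 10·8/2 = 40 kN
  R_B = wL/2 = 10·8/2 = 40 kN
Superposition: R_A = 93/2 kN, R_B = 97/2 kN

R_A = 93/2 kN, R_B = 97/2 kN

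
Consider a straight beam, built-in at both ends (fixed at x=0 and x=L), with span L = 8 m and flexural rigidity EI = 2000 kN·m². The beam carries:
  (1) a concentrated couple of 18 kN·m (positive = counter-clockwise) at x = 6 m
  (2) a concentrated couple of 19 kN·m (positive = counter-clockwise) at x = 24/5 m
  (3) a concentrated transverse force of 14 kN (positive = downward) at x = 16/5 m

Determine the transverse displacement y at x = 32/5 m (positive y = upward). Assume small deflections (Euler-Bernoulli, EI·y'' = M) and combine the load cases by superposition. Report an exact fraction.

Load 1 — applied couple M₀=18 kN·m at a=6 m (b=L-a=2):
  y_1 = (R_Ax³/6 - M_Ax²/2 - M₀(x-a)²/2)/EI  [x>a] with R_A=81/32, M_A=45/8 = ((81/32)·(32/5)³/6 - (45/8)·(32/5)²/2 - 18·((32/5)-6)²/2)/2000 = -189/62500 m
Load 2 — applied couple M₀=19 kN·m at a=24/5 m (b=L-a=16/5):
  y_2 = (R_Ax³/6 - M_Ax²/2 - M₀(x-a)²/2)/EI  [x>a] with R_A=171/50, M_A=152/25 = ((171/50)·(32/5)³/6 - (152/25)·(32/5)²/2 - 19·((32/5)-(24/5))²/2)/2000 = 114/390625 m
Load 3 — point force P=14 kN at a=16/5 m (b=L-a=24/5):
  y_3 = -Pa²(L-x)²(3bL-(3b+a)(L-x))/(6L³EI)  [x>a] = -14·(16/5)²·(8-(32/5))²·(3·(24/5)·8-(3·(24/5)+(16/5))·(8-(32/5)))/(6·8³·2000) = -30464/5859375 m
Superposition: y = Σ y_i = -185891/23437500 m ≈ -0.007931 m

y(32/5) = -185891/23437500 m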